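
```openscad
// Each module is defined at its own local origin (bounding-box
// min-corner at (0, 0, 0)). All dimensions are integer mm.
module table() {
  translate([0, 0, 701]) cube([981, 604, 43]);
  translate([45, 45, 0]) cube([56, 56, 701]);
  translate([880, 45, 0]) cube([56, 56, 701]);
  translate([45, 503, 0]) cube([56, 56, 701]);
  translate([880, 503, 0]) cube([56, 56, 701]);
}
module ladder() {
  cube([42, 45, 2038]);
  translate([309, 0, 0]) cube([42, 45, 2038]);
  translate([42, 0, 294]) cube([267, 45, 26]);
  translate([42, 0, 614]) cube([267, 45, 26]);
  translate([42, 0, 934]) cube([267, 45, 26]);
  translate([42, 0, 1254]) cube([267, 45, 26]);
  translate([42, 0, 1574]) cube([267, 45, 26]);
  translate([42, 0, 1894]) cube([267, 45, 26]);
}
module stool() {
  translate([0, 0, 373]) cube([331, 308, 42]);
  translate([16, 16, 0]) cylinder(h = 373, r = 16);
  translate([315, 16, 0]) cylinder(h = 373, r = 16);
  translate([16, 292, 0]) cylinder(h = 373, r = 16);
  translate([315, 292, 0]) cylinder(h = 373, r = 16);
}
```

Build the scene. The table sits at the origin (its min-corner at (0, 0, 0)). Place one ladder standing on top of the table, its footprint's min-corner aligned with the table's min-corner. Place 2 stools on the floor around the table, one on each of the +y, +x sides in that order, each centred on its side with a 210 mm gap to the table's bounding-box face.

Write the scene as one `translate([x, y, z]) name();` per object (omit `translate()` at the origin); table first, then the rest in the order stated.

table();
translate([0, 0, 744]) ladder();
translate([325, 814, 0]) stool();
translate([1191, 148, 0]) stool();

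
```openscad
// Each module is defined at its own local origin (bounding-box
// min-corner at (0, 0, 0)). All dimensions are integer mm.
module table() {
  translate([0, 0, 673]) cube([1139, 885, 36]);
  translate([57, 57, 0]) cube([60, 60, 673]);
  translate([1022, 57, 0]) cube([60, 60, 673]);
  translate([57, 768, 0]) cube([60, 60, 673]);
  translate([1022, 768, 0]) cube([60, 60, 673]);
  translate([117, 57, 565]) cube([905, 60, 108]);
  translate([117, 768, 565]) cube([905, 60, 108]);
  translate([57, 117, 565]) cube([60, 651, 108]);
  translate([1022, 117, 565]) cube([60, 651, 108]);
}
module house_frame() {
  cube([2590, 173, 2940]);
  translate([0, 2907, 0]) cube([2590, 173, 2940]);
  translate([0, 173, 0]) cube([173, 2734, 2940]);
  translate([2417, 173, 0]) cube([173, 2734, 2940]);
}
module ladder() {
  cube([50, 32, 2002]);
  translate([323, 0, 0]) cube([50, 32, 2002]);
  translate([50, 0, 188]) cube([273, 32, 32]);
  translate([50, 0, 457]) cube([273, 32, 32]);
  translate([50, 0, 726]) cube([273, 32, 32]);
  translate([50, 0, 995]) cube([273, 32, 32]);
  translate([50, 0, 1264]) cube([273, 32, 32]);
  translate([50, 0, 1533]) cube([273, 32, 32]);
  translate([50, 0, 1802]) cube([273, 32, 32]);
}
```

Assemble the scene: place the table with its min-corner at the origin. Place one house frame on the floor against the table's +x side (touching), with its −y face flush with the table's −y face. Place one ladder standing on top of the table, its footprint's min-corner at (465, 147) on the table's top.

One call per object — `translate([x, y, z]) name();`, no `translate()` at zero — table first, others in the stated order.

table();
translate([1139, 0, 0]) house_frame();
translate([465, 147, 709]) ladder();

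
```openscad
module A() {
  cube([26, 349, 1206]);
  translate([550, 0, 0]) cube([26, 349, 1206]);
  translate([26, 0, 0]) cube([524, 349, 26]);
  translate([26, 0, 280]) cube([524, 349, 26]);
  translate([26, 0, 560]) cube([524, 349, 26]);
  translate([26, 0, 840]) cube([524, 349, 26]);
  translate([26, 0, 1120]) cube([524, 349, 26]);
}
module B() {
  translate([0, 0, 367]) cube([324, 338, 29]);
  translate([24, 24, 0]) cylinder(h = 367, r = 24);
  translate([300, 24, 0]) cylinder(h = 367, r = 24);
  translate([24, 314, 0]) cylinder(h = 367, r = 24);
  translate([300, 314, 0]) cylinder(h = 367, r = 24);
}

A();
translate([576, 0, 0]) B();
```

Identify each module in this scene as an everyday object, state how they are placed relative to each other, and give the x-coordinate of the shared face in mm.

A is a bookshelf. B is a stool. The stool is against the bookshelf's +x side, with their −y faces flush. The x-coordinate of the shared face is 576 mm.

The bookshelf's +x face and the stool's −x face are both at x = 576 mm.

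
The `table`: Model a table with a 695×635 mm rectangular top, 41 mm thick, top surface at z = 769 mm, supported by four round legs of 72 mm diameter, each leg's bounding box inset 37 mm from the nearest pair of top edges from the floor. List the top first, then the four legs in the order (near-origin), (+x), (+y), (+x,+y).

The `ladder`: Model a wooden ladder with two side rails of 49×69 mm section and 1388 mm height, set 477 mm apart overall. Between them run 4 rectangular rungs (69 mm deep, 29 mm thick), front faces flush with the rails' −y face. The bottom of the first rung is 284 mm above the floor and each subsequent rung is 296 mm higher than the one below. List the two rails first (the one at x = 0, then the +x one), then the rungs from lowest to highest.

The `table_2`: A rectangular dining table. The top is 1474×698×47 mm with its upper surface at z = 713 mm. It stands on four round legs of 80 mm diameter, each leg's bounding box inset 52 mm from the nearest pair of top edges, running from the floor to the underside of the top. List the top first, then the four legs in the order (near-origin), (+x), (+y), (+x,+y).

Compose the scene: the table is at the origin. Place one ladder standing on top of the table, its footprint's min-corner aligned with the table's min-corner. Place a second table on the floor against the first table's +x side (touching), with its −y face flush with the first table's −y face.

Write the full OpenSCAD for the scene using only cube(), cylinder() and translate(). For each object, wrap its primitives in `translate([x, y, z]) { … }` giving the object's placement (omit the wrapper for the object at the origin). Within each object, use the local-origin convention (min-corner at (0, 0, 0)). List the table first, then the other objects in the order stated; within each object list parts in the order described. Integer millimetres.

translate([0, 0, 728]) cube([695, 635, 41]);
translate([73, 73, 0]) cylinder(h = 728, r = 36);
translate([622, 73, 0]) cylinder(h = 728, r = 36);
translate([73, 562, 0]) cylinder(h = 728, r = 36);
translate([622, 562, 0]) cylinder(h = 728, r = 36);
translate([0, 0, 769]) {
  cube([49, 69, 1388]);
  translate([428, 0, 0]) cube([49, 69, 1388]);
  translate([49, 0, 284]) cube([379, 69, 29]);
  translate([49, 0, 580]) cube([379, 69, 29]);
  translate([49, 0, 876]) cube([379, 69, 29]);
  translate([49, 0, 1172]) cube([379, 69, 29]);
}
translate([695, 0, 0]) {
  translate([0, 0, 666]) cube([1474, 698, 47]);
  translate([92, 92, 0]) cylinder(h = 666, r = 40);
  translate([1382, 92, 0]) cylinder(h = 666, r = 40);
  translate([92, 606, 0]) cylinder(h = 666, r = 40);
  translate([1382, 606, 0]) cylinder(h = 666, r = 40);
}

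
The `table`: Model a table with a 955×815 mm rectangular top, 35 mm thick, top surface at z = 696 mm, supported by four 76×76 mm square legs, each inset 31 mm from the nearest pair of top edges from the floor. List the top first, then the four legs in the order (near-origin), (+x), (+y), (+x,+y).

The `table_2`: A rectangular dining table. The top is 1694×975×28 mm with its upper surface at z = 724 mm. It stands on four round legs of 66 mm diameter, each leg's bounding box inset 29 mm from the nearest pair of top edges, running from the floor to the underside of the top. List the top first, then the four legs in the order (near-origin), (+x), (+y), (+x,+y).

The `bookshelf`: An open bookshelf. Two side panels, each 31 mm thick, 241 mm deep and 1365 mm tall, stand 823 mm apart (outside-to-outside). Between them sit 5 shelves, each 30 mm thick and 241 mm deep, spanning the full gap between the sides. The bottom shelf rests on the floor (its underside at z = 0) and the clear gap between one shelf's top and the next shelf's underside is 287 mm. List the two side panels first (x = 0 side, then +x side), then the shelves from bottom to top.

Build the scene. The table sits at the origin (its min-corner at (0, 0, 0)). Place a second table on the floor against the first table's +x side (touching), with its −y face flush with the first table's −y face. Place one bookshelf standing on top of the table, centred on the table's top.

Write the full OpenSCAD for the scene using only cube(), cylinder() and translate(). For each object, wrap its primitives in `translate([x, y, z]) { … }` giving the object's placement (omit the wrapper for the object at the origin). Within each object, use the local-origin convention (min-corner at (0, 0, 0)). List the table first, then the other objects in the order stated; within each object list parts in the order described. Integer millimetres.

translate([0, 0, 661]) cube([955, 815, 35]);
translate([31, 31, 0]) cube([76, 76, 661]);
translate([848, 31, 0]) cube([76, 76, 661]);
translate([31, 708, 0]) cube([76, 76, 661]);
translate([848, 708, 0]) cube([76, 76, 661]);
translate([955, 0, 0]) {
  translate([0, 0, 696]) cube([1694, 975, 28]);
  translate([62, 62, 0]) cylinder(h = 696, r = 33);
  translate([1632, 62, 0]) cylinder(h = 696, r = 33);
  translate([62, 913, 0]) cylinder(h = 696, r = 33);
  translate([1632, 913, 0]) cylinder(h = 696, r = 33);
}
translate([66, 287, 696]) {
  cube([31, 241, 1365]);
  translate([792, 0, 0]) cube([31, 241, 1365]);
  translate([31, 0, 0]) cube([761, 241, 30]);
  translate([31, 0, 317]) cube([761, 241, 30]);
  translate([31, 0, 634]) cube([761, 241, 30]);
  translate([31, 0, 951]) cube([761, 241, 30]);
  translate([31, 0, 1268]) cube([761, 241, 30]);
}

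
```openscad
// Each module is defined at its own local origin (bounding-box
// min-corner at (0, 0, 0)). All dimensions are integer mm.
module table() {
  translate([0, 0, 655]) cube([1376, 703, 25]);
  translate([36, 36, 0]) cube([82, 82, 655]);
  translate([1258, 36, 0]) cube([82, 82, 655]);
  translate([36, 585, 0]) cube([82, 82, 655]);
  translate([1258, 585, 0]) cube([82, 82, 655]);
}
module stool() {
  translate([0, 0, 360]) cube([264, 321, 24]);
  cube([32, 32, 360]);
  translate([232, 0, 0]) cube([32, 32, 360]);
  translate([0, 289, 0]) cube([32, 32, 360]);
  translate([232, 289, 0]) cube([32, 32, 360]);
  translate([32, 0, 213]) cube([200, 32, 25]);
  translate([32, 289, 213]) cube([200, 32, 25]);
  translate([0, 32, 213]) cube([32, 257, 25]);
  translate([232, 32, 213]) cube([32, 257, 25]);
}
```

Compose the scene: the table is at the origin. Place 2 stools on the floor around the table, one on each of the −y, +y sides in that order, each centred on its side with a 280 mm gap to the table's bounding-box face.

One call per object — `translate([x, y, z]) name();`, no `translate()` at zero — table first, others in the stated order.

table();
translate([556, -601, 0]) stool();
translate([556, 983, 0]) stool();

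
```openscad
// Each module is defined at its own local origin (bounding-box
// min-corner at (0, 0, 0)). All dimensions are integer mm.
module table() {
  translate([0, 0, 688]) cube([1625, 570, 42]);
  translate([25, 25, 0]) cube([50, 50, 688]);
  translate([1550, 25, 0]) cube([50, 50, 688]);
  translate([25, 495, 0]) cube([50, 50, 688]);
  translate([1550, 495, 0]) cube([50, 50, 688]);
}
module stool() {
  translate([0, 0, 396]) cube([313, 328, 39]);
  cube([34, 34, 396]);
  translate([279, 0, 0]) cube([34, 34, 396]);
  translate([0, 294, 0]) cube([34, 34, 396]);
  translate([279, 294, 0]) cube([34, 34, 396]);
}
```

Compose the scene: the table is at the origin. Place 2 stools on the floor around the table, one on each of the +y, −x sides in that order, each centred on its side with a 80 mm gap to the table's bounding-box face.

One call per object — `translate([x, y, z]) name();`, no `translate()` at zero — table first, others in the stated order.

table();
translate([656, 650, 0]) stool();
translate([-393, 121, 0]) stool();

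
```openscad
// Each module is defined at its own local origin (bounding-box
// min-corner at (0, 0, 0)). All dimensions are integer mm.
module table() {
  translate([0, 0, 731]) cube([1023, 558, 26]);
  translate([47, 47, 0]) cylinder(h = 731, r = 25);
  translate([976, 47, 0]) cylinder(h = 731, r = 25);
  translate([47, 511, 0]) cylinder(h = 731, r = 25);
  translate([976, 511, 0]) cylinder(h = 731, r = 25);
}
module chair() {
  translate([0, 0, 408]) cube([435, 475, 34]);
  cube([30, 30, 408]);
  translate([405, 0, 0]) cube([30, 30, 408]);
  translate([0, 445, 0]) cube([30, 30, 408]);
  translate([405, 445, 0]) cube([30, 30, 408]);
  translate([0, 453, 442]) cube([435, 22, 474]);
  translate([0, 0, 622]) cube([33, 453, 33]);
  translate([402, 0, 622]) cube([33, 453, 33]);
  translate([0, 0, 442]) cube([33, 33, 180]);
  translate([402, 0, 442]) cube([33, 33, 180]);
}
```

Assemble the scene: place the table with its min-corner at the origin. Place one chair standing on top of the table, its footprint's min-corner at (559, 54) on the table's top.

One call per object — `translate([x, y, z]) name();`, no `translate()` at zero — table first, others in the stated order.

table();
translate([559, 54, 757]) chair();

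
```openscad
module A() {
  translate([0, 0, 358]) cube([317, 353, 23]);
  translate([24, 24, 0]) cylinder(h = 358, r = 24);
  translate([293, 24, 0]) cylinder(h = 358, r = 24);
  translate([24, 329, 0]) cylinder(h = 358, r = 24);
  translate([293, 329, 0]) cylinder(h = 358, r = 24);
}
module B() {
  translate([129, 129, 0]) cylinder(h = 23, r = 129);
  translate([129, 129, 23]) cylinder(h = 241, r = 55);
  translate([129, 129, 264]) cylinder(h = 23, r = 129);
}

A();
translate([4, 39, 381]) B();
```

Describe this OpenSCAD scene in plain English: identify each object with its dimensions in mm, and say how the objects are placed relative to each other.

A is a four-legged stool. The seat is 317×353 mm, 23 mm thick, top at z = 381 mm. It stands on four round legs, each 48 mm in diameter, from z = 0 to the seat underside, each leg's axis is inset half a diameter from the nearest pair of seat edges (so the leg's bounding box is flush with the corner).

B is a spool: two coaxial disc flanges of radius 129 mm and thickness 23 mm, joined by a core cylinder of radius 55 mm and height 241 mm. The lower flange rests on z = 0 and the three cylinders share a vertical axis.

The spool is on top of the stool.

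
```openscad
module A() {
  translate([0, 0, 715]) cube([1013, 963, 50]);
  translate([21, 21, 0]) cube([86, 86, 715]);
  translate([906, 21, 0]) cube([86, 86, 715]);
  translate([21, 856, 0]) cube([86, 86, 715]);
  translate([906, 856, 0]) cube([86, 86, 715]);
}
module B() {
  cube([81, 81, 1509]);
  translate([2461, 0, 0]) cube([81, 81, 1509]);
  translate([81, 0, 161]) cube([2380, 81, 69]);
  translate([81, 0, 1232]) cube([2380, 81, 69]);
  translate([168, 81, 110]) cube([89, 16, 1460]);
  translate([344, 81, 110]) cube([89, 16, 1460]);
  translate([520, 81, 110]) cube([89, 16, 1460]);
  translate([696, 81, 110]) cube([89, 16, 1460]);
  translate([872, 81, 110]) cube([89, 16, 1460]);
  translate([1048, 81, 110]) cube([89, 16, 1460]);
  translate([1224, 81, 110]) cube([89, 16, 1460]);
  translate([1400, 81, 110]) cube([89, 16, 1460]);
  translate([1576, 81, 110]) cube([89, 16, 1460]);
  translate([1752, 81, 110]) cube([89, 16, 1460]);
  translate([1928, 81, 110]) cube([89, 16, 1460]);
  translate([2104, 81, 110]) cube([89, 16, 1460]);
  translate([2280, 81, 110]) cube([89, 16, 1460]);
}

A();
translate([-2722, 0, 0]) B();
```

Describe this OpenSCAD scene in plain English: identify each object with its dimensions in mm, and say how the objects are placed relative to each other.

A is a table: top 1013 mm (x) × 963 mm (y), 50 mm thick, upper face at z = 765 mm, on four 86×86 mm square legs, each inset 21 mm from the nearest pair of top edges, running from z = 0 to the bottom of the top.

B is a fence section. Two 81×81 mm posts, 1509 mm tall, stand on the floor with a clear span of 2380 mm between their inner faces. Two horizontal rails of 81×69 mm section span the gap between the posts with their undersides at z = 161 mm and z = 1232 mm, flush with the posts' −y face. 13 pickets, each 89 mm wide, 16 mm thick and 1460 mm tall, are fixed to the +y face of the rails with their bottoms at z = 110 mm, evenly spaced across the span with equal gaps (rounded down to the nearest mm) at the −x end and between each pair — any rounding remainder accumulates at the +x end.

The fence section is on the floor beside the table on its −x side.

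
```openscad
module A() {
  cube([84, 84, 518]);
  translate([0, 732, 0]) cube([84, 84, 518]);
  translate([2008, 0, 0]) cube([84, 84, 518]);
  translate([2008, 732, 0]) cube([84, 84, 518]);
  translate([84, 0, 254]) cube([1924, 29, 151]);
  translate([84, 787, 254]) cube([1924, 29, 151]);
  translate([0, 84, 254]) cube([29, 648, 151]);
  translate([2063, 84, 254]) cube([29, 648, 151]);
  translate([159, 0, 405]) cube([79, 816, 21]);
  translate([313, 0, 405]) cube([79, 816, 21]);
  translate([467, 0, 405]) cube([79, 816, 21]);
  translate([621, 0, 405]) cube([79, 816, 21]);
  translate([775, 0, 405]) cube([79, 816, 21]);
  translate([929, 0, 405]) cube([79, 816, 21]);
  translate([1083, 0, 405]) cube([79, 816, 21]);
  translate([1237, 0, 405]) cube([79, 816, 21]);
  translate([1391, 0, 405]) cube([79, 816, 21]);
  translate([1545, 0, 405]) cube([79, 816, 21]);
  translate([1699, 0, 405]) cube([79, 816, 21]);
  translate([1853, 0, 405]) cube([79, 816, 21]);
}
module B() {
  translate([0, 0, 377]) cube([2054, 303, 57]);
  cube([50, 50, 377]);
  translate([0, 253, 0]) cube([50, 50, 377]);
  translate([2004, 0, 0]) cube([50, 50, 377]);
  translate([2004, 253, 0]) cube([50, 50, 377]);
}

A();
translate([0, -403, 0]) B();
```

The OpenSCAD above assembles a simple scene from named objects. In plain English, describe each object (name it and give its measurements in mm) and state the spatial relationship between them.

A is a bed frame 2092 mm long (x) by 816 mm wide (y). Four 84×84 mm corner posts, 518 mm tall, at the corners of the footprint. Four rails of 29 mm thickness and 151 mm height run between adjacent posts with their undersides at z = 254 mm, their outer faces flush with the outside of the frame (the two x-running rails run between the posts' inner faces; the two y-running rails run between the posts' inner faces). 12 slats, each 79 mm wide (x) and 21 mm thick, lie across the top of the two x-running rails, running the full 816 mm width of the frame in y; the slats are evenly spaced along x between the inner faces of the end posts with equal gaps (rounded down to the nearest mm) at the −x end and between each pair — any rounding remainder accumulates at the +x end.

B is a bench: a 2054×303 mm seat slab, 57 mm thick, top at z = 434 mm, on four 50×50 mm square legs flush with the seat corners and standing on z = 0.

The bench is on the floor beside the bed frame on its −y side.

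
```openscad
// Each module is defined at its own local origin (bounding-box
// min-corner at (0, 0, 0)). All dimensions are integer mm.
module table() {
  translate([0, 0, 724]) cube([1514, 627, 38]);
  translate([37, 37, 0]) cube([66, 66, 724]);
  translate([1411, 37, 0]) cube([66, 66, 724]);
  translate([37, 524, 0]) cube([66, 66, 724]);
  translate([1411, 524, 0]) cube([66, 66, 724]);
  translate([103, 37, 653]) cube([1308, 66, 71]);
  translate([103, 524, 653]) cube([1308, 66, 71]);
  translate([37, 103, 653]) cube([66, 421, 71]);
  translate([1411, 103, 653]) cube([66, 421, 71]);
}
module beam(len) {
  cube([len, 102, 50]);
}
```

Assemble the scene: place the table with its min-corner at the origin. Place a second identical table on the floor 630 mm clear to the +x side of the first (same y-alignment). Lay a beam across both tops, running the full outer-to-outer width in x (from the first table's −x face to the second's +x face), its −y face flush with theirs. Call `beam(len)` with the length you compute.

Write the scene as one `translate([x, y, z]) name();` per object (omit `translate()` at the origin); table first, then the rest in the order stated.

table();
translate([2144, 0, 0]) table();
translate([0, 0, 762]) beam(3658);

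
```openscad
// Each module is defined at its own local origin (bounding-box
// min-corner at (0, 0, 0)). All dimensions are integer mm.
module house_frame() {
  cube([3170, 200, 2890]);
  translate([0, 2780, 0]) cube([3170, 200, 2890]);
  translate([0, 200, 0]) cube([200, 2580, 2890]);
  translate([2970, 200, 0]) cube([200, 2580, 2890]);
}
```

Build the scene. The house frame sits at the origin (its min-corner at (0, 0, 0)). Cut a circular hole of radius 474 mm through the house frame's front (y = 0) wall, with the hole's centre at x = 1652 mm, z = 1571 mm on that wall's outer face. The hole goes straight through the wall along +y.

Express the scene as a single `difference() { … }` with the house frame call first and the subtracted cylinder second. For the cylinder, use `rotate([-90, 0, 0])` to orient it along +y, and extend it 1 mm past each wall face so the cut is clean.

difference() {
  house_frame();
  translate([1652, -1, 1571]) rotate([-90, 0, 0]) cylinder(h = 202, r = 474);
}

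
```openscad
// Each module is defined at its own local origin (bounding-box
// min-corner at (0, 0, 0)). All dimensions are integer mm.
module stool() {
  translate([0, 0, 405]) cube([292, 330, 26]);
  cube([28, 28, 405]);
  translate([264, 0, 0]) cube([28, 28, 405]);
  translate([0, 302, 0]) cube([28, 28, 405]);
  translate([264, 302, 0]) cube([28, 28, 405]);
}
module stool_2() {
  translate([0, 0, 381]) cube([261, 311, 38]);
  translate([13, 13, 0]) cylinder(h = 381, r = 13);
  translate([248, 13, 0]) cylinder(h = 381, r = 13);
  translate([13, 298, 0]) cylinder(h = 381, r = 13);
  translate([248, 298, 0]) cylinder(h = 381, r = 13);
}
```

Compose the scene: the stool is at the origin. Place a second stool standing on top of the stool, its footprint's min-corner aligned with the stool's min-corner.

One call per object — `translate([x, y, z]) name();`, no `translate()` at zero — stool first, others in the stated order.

stool();
translate([0, 0, 431]) stool_2();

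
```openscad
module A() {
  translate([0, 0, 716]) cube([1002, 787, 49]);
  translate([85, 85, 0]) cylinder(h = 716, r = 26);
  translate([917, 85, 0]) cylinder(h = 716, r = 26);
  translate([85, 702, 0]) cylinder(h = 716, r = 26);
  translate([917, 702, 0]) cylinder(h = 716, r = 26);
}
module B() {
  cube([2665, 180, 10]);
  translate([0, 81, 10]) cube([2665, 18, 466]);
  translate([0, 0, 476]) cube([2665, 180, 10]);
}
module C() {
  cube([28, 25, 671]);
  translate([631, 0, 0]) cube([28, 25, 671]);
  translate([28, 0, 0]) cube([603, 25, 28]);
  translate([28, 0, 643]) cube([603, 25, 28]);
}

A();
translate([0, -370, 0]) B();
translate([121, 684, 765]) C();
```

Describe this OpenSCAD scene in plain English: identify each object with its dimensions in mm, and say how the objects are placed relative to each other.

A is a table with a 1002×787 mm rectangular top, 49 mm thick, top surface at z = 765 mm, supported by four round legs of 52 mm diameter, each leg's bounding box inset 59 mm from the nearest pair of top edges, running from the floor.

B is an I-beam lying along x, 2665 mm long. Overall section height 486 mm. Two flanges 180 mm wide (y) and 10 mm thick, one on the floor and one at the top; a web 18 mm thick runs between them, centred on the flange width.

C is a picture frame with a 603×615 mm rectangular opening (x by z) and a uniform 28 mm border on every side. Frame depth is 25 mm along y. It is built from two vertical stiles running the full outside height and two horizontal rails spanning the gap between the stiles.

The I-beam is on the floor beside the table on its −y side. The picture frame is on top of the table.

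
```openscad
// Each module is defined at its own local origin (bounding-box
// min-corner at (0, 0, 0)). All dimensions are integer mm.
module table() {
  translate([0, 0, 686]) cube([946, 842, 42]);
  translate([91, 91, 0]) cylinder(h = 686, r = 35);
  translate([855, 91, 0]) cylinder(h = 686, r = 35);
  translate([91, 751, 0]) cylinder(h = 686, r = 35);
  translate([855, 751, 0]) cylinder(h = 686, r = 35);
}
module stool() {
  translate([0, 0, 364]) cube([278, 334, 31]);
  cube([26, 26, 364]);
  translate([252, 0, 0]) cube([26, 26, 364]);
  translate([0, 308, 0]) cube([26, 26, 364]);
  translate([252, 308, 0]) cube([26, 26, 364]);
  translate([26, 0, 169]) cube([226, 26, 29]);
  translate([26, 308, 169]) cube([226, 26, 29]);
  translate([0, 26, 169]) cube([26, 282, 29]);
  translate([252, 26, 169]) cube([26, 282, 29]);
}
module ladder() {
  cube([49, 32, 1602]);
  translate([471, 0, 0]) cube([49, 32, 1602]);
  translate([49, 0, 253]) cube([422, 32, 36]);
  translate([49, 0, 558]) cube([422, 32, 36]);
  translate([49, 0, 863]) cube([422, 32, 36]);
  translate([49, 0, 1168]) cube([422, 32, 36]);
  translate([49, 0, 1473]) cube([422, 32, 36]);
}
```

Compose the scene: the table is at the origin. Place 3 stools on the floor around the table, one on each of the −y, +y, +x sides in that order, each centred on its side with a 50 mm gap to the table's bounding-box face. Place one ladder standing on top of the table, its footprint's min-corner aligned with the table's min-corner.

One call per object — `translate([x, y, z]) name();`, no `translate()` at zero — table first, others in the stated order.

table();
translate([334, -384, 0]) stool();
translate([334, 892, 0]) stool();
translate([996, 254, 0]) stool();
translate([0, 0, 728]) ladder();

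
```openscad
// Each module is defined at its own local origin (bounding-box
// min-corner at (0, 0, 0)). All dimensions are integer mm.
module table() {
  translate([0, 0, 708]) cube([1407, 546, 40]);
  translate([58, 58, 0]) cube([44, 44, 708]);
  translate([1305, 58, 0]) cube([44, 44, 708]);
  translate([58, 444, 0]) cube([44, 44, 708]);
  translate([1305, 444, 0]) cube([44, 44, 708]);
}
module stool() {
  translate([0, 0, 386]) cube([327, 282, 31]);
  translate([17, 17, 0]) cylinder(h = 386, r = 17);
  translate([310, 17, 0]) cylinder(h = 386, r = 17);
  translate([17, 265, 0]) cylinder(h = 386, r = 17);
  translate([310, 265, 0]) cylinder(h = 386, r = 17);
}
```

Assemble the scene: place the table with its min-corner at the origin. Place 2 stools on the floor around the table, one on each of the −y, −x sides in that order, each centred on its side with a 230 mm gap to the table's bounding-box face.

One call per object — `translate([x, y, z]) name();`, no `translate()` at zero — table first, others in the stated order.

table();
translate([540, -512, 0]) stool();
translate([-557, 132, 0]) stool();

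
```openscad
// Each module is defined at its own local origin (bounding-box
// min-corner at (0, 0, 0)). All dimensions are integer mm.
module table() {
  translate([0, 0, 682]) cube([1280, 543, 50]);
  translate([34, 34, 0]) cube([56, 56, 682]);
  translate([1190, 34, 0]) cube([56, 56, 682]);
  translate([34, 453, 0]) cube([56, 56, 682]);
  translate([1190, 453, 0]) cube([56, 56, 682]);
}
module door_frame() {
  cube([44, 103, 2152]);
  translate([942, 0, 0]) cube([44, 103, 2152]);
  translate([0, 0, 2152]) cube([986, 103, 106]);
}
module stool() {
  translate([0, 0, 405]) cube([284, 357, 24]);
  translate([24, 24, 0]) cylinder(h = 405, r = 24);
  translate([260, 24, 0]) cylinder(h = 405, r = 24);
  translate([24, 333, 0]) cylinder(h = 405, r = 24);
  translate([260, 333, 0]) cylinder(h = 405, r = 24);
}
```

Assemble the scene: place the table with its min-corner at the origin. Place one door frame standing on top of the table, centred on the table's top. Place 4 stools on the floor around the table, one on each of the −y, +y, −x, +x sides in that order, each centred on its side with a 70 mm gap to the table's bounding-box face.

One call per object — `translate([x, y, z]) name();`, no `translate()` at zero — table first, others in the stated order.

table();
translate([147, 220, 732]) door_frame();
translate([498, -427, 0]) stool();
translate([498, 613, 0]) stool();
translate([-354, 93, 0]) stool();
translate([1350, 93, 0]) stool();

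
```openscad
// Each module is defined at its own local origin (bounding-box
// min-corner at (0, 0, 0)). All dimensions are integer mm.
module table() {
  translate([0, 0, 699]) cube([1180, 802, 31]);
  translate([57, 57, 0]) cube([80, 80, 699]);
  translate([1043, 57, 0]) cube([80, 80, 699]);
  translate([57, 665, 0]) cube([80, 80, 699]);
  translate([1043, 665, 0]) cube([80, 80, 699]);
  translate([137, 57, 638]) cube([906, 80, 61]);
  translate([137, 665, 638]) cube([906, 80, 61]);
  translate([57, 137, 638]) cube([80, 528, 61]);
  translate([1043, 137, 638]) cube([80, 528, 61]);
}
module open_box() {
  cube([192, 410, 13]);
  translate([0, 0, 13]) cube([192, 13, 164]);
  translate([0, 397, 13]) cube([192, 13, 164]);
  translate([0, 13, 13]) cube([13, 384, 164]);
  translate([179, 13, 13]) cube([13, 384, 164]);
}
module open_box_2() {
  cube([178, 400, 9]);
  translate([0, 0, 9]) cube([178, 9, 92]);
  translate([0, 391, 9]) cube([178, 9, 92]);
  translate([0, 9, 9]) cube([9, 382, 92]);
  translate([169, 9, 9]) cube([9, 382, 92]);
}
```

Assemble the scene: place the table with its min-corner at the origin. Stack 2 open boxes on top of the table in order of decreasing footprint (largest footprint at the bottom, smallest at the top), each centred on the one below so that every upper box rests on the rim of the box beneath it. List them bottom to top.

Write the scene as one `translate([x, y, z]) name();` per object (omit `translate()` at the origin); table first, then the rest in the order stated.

table();
translate([494, 196, 730]) open_box();
translate([501, 201, 907]) open_box_2();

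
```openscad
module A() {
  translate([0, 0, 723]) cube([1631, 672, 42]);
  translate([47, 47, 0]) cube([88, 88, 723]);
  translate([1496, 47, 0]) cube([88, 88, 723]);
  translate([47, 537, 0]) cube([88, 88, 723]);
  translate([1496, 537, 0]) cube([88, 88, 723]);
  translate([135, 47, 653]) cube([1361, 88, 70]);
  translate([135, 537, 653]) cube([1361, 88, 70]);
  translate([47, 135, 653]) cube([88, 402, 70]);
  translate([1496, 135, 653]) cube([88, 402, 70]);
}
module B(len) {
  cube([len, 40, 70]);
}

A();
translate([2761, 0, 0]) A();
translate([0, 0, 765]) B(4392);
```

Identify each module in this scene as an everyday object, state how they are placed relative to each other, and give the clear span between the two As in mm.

Second table starts at x = 2761; first ends at x = 1631; clear span = 2761 − 1631 = 1130 mm.

A is a table. B is a beam. A beam spans the tops of two tables. The clear span between the two tables is 1130 mm.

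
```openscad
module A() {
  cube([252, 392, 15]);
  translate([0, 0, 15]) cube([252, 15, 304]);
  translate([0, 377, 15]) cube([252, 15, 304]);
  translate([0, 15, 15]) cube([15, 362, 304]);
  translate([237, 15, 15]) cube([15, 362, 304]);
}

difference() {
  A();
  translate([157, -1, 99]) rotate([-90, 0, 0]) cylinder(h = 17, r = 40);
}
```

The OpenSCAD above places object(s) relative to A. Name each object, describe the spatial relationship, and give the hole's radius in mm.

A is an open box. The open box has a circular hole through its front wall. The hole's radius is 40 mm.

The subtracted cylinder has r = 40 mm.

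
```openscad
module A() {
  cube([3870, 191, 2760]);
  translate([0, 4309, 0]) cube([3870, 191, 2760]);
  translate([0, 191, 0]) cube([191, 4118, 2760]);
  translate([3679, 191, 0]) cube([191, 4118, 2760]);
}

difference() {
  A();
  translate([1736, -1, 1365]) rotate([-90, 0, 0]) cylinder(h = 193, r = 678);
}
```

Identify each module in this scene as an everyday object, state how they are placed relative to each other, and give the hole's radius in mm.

The subtracted cylinder has r = 678 mm.

A is a house frame. The house frame has a circular hole through its front wall. The hole's radius is 678 mm.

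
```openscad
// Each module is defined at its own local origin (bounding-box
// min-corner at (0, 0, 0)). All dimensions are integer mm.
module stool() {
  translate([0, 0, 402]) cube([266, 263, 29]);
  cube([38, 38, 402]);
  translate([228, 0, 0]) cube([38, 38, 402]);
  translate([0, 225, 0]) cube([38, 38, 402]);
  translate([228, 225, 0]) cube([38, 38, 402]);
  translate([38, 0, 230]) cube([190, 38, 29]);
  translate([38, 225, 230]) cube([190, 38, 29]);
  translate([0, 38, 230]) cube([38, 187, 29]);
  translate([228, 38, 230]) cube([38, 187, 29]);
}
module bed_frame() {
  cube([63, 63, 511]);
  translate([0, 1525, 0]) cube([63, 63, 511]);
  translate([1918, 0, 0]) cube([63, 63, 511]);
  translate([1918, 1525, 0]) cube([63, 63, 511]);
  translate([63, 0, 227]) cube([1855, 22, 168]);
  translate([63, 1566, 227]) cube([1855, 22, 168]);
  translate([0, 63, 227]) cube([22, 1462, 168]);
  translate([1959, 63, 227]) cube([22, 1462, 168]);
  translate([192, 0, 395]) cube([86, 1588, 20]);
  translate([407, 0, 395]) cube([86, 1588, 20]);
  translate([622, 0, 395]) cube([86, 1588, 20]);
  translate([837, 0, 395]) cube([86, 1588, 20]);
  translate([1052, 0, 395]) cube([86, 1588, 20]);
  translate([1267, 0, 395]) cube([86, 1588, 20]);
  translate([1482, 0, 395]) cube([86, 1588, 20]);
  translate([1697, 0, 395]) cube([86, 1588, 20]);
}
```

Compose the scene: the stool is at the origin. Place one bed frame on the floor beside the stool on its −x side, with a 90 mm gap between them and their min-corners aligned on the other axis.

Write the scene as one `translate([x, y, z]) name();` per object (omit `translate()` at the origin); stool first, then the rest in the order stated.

stool();
translate([-2071, 0, 0]) bed_frame();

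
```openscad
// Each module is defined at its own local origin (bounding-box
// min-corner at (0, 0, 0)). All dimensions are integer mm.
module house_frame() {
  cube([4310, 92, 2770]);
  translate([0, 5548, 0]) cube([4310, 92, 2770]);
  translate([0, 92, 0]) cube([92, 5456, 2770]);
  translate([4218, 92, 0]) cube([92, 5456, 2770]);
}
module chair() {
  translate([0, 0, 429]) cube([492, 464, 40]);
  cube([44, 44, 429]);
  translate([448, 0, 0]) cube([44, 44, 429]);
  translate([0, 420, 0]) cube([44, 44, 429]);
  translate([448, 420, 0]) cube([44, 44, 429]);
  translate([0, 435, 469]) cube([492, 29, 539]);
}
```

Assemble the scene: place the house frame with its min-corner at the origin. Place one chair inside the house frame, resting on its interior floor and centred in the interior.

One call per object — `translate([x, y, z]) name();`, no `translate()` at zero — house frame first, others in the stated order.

house_frame();
translate([1909, 2588, 0]) chair();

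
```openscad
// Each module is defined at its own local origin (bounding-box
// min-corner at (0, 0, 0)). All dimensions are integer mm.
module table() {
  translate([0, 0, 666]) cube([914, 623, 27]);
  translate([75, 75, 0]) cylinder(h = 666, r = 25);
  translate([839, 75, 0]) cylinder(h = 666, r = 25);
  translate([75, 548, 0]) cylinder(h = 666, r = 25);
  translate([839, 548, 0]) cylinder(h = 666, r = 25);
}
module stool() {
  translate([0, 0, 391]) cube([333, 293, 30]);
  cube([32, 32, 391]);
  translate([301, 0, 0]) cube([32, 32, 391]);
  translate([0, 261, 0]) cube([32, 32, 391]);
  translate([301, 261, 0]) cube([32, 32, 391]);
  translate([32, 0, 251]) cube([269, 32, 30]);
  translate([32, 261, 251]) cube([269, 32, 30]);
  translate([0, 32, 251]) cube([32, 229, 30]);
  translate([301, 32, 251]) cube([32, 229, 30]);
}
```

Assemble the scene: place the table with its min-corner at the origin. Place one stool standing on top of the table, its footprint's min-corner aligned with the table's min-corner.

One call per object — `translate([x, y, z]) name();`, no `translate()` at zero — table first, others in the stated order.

table();
translate([0, 0, 693]) stool();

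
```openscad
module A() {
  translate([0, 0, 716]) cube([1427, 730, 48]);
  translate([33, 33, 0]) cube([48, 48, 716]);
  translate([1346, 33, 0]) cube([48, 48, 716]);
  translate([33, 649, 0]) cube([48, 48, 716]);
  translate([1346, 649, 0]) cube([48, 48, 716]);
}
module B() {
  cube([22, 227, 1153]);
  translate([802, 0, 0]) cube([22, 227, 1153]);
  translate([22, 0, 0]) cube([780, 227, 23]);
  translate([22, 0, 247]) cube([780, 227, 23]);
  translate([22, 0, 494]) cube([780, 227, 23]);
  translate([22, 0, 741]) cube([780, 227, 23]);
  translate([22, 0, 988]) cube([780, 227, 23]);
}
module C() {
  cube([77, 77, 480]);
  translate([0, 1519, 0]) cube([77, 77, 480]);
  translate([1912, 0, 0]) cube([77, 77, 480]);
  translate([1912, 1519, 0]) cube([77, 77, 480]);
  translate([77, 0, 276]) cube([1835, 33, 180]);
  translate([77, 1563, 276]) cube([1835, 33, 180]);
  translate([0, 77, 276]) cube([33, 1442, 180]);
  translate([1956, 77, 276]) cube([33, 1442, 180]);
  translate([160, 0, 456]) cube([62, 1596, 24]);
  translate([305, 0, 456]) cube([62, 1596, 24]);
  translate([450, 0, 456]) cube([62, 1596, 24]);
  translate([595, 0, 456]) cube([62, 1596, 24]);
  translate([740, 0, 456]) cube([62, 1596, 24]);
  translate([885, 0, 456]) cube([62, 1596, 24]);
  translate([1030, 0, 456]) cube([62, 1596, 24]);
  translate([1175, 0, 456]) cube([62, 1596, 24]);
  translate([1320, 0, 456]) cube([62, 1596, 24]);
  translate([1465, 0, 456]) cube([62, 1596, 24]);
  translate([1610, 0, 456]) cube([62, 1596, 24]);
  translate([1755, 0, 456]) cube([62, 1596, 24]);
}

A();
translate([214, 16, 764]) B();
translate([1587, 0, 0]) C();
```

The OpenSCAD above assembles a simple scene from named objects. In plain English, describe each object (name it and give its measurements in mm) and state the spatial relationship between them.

A is a table: top 1427 mm (x) × 730 mm (y), 48 mm thick, upper face at z = 764 mm, on four 48×48 mm square legs, each inset 33 mm from the nearest pair of top edges, running from z = 0 to the bottom of the top.

B is a bookshelf 824 mm wide overall, 227 mm deep and 1153 mm tall. The two sides are 22 mm thick vertical panels. 5 horizontal shelves of 23 mm thickness span between the inner faces of the sides; the lowest shelf sits on the floor and shelves are stacked with a clear vertical gap of 224 mm between each pair.

C is a bed frame 1989 mm long (x) by 1596 mm wide (y). Four 77×77 mm corner posts, 480 mm tall, at the corners of the footprint. Four rails of 33 mm thickness and 180 mm height run between adjacent posts with their undersides at z = 276 mm, their outer faces flush with the outside of the frame (the two x-running rails run between the posts' inner faces; the two y-running rails run between the posts' inner faces). 12 slats, each 62 mm wide (x) and 24 mm thick, lie across the top of the two x-running rails, running the full 1596 mm width of the frame in y; the slats are evenly spaced along x between the inner faces of the end posts with equal gaps (rounded down to the nearest mm) at the −x end and between each pair — any rounding remainder accumulates at the +x end.

The bookshelf is on top of the table. The bed frame is on the floor beside the table on its +x side.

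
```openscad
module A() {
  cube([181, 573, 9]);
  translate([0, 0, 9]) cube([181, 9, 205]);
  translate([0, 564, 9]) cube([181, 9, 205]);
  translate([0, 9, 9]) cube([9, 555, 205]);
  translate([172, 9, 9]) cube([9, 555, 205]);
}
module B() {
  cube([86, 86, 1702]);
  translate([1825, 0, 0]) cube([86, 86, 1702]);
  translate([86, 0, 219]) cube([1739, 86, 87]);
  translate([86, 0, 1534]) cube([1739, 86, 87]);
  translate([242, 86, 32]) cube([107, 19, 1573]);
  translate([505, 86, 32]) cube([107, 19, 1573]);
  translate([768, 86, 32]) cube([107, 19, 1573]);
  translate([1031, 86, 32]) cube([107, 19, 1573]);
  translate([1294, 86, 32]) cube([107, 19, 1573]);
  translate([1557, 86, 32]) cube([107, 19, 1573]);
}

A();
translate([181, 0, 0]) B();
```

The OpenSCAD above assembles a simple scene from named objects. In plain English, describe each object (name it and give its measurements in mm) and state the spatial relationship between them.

A is an open storage box with external size 181×573×214 mm and wall thickness 9 mm (the base is also 9 mm thick). The base covers the whole footprint; the four walls stand on the base, with the y-facing walls full-width and the x-facing walls fitting between their inner faces.

B is a fence section. Two 86×86 mm posts, 1702 mm tall, stand on the floor with a clear span of 1739 mm between their inner faces. Two horizontal rails of 86×87 mm section span the gap between the posts with their undersides at z = 219 mm and z = 1534 mm, flush with the posts' −y face. 6 pickets, each 107 mm wide, 19 mm thick and 1573 mm tall, are fixed to the +y face of the rails with their bottoms at z = 32 mm, evenly spaced across the span with equal gaps (rounded down to the nearest mm) at the −x end and between each pair — any rounding remainder accumulates at the +x end.

The fence section is against the open box's +x side, with their −y faces flush.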